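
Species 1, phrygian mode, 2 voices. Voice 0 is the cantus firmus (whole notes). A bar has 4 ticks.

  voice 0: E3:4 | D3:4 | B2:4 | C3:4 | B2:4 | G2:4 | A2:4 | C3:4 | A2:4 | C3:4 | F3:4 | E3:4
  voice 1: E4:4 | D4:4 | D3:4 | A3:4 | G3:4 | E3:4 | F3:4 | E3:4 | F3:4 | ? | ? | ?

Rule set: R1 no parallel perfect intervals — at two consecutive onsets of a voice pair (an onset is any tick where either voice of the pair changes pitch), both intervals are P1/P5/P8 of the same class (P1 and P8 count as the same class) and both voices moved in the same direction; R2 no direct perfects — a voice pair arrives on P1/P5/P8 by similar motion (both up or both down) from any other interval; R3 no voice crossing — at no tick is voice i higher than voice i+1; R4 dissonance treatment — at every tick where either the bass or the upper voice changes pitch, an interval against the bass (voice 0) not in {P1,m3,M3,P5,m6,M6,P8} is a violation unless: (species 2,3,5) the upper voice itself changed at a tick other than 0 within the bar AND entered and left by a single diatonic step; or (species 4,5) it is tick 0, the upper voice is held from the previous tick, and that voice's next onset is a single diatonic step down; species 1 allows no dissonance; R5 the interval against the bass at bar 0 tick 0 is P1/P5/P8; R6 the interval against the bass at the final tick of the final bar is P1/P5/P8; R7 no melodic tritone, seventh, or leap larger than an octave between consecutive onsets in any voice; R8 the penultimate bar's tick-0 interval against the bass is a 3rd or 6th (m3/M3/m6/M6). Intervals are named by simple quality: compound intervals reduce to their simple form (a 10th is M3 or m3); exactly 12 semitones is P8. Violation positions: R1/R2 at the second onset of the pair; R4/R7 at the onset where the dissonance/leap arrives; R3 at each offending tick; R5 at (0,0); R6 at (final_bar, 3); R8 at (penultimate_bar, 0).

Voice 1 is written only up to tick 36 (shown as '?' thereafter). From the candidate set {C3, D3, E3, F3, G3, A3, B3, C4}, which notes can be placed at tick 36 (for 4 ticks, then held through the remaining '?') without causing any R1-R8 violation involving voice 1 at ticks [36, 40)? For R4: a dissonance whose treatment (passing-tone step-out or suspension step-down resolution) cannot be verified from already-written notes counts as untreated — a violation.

{A3, C3, E3}

C3: legal
D3: violates R4
E3: legal
F3: violates R4
G3: violates R2
A3: legal
B3: violates R4,R7
C4: violates R2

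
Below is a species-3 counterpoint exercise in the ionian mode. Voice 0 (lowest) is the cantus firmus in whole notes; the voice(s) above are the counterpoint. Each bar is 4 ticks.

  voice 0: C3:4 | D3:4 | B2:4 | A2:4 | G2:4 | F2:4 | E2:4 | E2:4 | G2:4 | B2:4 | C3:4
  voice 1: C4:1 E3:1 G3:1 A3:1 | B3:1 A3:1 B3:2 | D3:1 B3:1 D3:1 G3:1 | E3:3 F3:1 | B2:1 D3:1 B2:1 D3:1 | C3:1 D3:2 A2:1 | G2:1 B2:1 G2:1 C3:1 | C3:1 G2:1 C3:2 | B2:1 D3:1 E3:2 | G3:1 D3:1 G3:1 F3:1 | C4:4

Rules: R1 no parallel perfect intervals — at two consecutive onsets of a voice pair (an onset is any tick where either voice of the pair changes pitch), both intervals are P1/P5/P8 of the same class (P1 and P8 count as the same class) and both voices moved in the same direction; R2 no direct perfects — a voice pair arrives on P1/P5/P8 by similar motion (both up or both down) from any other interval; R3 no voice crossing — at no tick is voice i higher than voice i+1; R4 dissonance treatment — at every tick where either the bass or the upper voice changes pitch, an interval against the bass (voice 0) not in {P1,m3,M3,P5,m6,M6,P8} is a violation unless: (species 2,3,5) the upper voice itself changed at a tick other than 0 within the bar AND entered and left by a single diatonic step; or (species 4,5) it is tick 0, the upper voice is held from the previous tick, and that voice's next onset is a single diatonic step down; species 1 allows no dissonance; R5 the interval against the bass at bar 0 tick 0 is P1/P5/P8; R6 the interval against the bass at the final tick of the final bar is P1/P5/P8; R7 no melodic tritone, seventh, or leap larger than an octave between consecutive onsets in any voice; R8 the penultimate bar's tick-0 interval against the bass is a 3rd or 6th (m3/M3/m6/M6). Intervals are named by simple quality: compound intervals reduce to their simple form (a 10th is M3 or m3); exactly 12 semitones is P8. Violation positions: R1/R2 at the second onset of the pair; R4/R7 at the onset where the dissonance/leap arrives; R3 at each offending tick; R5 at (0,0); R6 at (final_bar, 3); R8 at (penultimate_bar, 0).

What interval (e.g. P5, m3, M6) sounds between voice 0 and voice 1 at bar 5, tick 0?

P5

voice 0=F2 voice 1=C3 -> P5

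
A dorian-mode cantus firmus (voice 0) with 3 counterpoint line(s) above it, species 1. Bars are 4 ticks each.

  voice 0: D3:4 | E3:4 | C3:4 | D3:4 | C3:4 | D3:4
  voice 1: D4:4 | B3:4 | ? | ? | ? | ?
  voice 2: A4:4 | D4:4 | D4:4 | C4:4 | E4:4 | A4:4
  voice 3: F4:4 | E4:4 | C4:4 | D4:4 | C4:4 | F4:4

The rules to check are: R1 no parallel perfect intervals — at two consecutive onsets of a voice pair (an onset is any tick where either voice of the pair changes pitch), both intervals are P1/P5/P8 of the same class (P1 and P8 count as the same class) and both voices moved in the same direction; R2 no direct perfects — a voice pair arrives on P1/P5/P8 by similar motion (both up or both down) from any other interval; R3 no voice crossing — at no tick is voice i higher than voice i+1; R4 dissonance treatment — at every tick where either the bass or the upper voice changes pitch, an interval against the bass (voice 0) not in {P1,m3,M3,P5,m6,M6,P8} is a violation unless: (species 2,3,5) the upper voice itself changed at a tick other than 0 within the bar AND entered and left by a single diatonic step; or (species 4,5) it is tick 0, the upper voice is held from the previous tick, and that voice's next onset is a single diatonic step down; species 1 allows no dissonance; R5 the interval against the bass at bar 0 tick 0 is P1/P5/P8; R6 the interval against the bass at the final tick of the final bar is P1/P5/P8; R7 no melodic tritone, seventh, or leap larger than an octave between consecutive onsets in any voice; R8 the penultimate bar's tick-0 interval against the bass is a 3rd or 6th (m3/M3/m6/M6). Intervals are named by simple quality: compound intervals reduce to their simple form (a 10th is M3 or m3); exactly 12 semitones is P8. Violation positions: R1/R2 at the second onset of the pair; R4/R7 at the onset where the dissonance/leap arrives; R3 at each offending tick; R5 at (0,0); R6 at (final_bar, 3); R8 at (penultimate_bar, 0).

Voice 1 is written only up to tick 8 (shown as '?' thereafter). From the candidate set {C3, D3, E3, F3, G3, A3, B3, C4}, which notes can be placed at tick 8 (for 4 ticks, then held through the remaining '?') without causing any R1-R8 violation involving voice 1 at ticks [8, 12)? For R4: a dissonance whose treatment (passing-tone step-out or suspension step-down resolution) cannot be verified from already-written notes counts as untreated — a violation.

{A3, C4, E3}

C3: violates R2,R7
D3: violates R4
E3: legal
F3: violates R2,R4,R7
G3: violates R1
A3: legal
B3: violates R4
C4: legal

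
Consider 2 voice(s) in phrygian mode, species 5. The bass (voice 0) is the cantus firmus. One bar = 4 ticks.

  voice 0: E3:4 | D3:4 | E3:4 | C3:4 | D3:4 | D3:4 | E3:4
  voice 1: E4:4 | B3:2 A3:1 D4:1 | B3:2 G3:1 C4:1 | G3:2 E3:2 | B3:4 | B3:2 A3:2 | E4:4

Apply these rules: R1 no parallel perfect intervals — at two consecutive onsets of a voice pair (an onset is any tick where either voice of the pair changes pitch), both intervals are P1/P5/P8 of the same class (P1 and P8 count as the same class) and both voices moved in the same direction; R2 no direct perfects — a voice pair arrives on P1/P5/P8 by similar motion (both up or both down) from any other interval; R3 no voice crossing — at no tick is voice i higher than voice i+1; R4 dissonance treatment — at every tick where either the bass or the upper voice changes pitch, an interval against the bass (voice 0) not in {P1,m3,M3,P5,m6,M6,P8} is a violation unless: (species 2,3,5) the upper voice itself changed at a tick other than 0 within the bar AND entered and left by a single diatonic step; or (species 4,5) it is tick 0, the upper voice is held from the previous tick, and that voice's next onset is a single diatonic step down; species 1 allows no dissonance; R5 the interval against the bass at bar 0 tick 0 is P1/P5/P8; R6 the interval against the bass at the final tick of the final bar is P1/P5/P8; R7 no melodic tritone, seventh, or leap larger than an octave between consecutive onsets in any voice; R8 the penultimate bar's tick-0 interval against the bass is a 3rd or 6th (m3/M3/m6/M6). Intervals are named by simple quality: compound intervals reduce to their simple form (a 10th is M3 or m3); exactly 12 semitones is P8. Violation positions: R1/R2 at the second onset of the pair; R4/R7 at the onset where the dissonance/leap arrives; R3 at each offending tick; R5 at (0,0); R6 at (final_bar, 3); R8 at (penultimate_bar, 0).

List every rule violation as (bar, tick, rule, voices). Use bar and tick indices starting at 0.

(3, 0, R2, (0, 1))
(6, 0, R2, (0, 1))

bar 0: v0=E3 v1=E4 downbeat P8
bar 1: v0=D3 v1=B3 downbeat M6
bar 2: v0=E3 v1=B3 downbeat P5
bar 3: v0=C3 v1=G3 downbeat P5
bar 4: v0=D3 v1=B3 downbeat M6
bar 5: v0=D3 v1=B3 downbeat M6
bar 6: v0=E3 v1=E4 downbeat P8
  -> R2 @ bar 3 tick 0 v(0, 1): E3/C4 m6 -> C3/G3 P5 similar
  -> R2 @ bar 6 tick 0 v(0, 1): D3/A3 P5 -> E3/E4 P8 similar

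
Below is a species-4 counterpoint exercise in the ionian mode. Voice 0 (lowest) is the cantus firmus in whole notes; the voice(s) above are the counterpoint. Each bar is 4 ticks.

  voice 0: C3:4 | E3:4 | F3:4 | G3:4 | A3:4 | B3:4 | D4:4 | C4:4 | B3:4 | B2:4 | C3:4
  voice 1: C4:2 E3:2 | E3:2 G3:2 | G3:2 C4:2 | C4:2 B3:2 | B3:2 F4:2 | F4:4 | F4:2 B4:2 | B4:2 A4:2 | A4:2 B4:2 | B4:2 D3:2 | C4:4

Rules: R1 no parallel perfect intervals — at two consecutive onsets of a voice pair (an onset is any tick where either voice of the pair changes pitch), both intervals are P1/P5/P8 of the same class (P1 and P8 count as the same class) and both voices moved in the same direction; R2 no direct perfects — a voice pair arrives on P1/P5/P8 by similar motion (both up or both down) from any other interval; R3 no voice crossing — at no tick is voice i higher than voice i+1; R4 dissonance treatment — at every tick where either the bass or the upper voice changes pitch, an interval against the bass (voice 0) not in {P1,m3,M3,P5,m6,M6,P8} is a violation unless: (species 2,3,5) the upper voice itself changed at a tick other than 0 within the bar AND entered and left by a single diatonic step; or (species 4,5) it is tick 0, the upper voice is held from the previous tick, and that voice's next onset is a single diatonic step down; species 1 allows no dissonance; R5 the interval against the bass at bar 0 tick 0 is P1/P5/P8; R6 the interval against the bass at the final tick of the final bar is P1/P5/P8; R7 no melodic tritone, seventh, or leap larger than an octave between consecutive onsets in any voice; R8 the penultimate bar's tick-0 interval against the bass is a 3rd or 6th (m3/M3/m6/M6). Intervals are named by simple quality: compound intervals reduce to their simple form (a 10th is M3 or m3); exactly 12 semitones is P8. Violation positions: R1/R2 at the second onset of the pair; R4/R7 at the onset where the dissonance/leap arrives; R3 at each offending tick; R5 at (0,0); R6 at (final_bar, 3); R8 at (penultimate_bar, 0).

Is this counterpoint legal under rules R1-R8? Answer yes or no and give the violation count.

No (10 violations)

bar 0: v0=C3 v1=C4 (P8)
bar 1: v0=E3 v1=E3 (P1)
bar 2: v0=F3 v1=G3 (M2)
bar 3: v0=G3 v1=C4 (P4)
bar 4: v0=A3 v1=B3 (M2)
bar 5: v0=B3 v1=F4 (TT)
bar 6: v0=D4 v1=F4 (m3)
bar 7: v0=C4 v1=B4 (M7)
bar 8: v0=B3 v1=A4 (m7)
bar 9: v0=B2 v1=B4 (P1)
bar 10: v0=C3 v1=C4 (P8)
  R4 @ bar2.0: F3/G3 M2 untreated
  R4 @ bar4.0: A3/B3 M2 untreated
  R7 @ bar4.2: B3->F4 leap 6st
  R4 @ bar5.0: B3/F4 TT untreated
  R7 @ bar6.2: F4->B4 leap 6st
  R4 @ bar8.0: B3/A4 m7 untreated
  R8 @ bar9.0: penult P1 not 3rd/6th
  R7 @ bar9.2: B4->D3 leap 21st
  R2 @ bar10.0: B2/D3 m3 -> C3/C4 P8 similar
  R7 @ bar10.0: D3->C4 leap 10st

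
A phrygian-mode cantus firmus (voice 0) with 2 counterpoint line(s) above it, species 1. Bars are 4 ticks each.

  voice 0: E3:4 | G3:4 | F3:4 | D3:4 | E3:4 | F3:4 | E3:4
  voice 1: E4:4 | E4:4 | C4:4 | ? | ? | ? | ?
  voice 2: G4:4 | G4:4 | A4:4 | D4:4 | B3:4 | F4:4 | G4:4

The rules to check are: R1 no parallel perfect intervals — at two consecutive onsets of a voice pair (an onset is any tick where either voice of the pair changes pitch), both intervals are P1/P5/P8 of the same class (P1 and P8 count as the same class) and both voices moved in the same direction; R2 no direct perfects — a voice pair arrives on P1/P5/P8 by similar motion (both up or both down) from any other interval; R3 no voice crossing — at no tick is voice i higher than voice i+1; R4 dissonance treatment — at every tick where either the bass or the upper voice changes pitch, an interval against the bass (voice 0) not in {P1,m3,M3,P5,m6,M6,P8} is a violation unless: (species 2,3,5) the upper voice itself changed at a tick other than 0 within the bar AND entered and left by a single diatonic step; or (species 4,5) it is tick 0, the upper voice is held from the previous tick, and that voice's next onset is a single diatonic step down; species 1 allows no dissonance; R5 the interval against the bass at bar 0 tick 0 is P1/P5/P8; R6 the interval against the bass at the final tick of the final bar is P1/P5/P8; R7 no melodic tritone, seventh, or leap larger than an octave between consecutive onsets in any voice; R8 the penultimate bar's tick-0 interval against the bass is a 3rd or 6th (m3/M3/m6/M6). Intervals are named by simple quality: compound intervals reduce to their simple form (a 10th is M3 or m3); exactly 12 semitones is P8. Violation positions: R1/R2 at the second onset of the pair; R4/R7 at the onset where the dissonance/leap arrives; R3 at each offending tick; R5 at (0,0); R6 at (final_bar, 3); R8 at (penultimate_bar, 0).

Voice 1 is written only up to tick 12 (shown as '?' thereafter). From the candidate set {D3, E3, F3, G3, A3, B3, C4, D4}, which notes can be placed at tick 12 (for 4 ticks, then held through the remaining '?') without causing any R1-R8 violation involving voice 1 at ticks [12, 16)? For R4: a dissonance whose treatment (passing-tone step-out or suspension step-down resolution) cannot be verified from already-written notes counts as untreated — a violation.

{B3, D4, F3}

D3: violates R2,R7
E3: violates R4
F3: legal
G3: violates R2,R4
A3: violates R1
B3: legal
C4: violates R4
D4: legal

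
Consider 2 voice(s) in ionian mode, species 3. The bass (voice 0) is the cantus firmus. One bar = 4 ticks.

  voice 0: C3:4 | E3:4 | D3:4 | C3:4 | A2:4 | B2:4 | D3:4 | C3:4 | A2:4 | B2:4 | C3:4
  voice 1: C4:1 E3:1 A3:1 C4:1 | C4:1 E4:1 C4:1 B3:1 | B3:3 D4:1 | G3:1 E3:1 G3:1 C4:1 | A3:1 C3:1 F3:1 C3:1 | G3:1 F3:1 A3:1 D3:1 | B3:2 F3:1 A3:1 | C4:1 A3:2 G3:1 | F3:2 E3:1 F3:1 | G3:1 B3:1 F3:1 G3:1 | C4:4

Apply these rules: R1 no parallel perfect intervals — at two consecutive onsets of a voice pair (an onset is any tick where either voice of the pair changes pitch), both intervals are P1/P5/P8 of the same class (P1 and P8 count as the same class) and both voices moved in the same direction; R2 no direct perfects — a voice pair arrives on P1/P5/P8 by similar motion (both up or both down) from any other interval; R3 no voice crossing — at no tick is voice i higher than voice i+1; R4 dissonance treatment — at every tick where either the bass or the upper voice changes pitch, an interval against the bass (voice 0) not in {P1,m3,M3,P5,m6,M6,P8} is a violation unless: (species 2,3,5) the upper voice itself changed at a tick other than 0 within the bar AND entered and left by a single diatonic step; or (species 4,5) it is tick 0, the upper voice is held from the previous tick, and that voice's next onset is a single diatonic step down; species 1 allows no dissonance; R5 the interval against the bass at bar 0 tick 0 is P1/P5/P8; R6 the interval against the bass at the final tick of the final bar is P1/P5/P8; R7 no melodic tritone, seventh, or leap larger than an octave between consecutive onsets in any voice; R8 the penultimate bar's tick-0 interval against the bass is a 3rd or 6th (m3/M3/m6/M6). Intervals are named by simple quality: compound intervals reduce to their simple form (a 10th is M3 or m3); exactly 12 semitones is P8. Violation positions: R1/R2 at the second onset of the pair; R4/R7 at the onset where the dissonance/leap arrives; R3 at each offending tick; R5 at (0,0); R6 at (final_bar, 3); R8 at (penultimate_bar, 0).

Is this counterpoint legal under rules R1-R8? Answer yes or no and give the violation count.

bar 0: v0=C3 v1=C4 (P8)
bar 1: v0=E3 v1=C4 (m6)
bar 2: v0=D3 v1=B3 (M6)
bar 3: v0=C3 v1=G3 (P5)
bar 4: v0=A2 v1=A3 (P8)
bar 5: v0=B2 v1=G3 (m6)
bar 6: v0=D3 v1=B3 (M6)
bar 7: v0=C3 v1=C4 (P8)
bar 8: v0=A2 v1=F3 (m6)
bar 9: v0=B2 v1=G3 (m6)
bar 10: v0=C3 v1=C4 (P8)
  R2 @ bar3.0: D3/D4 P8 -> C3/G3 P5 similar
  R1 @ bar4.0: C3/C4 P8 -> A2/A3 P8 similar
  R4 @ bar5.1: B2/F3 TT untreated
  R4 @ bar5.2: B2/A3 m7 untreated
  R7 @ bar6.2: B3->F3 leap 6st
  R4 @ bar9.2: B2/F3 TT untreated
  R7 @ bar9.2: B3->F3 leap 6st
  R2 @ bar10.0: B2/G3 m6 -> C3/C4 P8 similar

No (8 violations)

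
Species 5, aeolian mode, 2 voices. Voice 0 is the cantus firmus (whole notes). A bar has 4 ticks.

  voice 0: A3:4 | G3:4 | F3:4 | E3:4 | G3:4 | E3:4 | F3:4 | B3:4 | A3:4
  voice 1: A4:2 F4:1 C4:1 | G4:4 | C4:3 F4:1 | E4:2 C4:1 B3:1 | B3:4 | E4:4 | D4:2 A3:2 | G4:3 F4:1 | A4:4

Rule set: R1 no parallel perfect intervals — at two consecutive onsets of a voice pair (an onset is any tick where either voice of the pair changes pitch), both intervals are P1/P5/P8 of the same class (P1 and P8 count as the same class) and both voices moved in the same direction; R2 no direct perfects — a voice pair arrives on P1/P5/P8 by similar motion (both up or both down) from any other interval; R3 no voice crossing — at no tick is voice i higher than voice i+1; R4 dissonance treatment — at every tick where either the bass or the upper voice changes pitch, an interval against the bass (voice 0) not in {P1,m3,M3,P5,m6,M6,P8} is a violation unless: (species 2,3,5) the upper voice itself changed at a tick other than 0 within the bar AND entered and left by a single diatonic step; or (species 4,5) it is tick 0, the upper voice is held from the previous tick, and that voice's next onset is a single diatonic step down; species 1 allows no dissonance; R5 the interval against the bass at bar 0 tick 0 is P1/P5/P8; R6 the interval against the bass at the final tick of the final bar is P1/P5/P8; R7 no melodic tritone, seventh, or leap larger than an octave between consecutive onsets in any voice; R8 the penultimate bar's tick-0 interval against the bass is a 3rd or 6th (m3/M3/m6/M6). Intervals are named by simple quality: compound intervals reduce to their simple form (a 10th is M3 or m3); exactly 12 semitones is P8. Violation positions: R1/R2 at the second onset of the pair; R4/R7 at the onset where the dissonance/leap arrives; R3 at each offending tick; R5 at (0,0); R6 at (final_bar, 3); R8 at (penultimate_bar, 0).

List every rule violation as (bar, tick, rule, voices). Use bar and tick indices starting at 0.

(2, 0, R2, (0, 1))
(3, 0, R1, (0, 1))
(7, 0, R7, (0,))
(7, 0, R7, (1,))
(7, 3, R4, (0, 1))

bar 0: v0=A3 v1=A4 downbeat P8
bar 1: v0=G3 v1=G4 downbeat P8
bar 2: v0=F3 v1=C4 downbeat P5
bar 3: v0=E3 v1=E4 downbeat P8
bar 4: v0=G3 v1=B3 downbeat M3
bar 5: v0=E3 v1=E4 downbeat P8
bar 6: v0=F3 v1=D4 downbeat M6
bar 7: v0=B3 v1=G4 downbeat m6
bar 8: v0=A3 v1=A4 downbeat P8
  -> R2 @ bar 2 tick 0 v(0, 1): G3/G4 P8 -> F3/C4 P5 similar
  -> R1 @ bar 3 tick 0 v(0, 1): F3/F4 P8 -> E3/E4 P8 similar
  -> R7 @ bar 7 tick 0 v(0,): F3->B3 leap 6st
  -> R7 @ bar 7 tick 0 v(1,): A3->G4 leap 10st
  -> R4 @ bar 7 tick 3 v(0, 1): B3/F4 TT untreated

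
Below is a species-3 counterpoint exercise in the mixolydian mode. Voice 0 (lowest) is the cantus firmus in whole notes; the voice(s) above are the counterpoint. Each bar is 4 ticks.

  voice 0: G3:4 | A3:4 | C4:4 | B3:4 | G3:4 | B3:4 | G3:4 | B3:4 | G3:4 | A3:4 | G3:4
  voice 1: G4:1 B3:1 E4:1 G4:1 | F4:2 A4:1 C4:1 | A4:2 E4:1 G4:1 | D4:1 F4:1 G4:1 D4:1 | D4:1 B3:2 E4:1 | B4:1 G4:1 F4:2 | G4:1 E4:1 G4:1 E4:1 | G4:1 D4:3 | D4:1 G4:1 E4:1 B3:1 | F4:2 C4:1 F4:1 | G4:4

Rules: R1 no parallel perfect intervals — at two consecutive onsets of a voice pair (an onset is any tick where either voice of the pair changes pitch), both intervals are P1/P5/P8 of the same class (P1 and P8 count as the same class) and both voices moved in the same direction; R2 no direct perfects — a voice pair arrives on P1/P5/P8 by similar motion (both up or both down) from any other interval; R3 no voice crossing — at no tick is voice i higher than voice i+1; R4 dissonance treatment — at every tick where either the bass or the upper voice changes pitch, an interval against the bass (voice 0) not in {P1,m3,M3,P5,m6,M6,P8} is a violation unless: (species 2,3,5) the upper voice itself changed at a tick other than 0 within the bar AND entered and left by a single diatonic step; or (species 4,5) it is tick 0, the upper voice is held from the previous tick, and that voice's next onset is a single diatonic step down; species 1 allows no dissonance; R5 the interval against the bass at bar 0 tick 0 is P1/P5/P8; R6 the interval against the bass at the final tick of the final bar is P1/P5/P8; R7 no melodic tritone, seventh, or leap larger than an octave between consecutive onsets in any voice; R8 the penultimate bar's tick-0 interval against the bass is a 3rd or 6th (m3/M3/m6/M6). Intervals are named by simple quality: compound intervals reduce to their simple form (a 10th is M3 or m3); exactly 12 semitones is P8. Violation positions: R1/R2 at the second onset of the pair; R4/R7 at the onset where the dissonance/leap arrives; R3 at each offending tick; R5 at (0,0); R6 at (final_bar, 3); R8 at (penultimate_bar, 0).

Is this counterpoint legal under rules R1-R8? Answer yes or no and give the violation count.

No (3 violations)

bar 0: v0=G3 v1=G4 (P8)
bar 1: v0=A3 v1=F4 (m6)
bar 2: v0=C4 v1=A4 (M6)
bar 3: v0=B3 v1=D4 (m3)
bar 4: v0=G3 v1=D4 (P5)
bar 5: v0=B3 v1=B4 (P8)
bar 6: v0=G3 v1=G4 (P8)
bar 7: v0=B3 v1=G4 (m6)
bar 8: v0=G3 v1=D4 (P5)
bar 9: v0=A3 v1=F4 (m6)
bar 10: v0=G3 v1=G4 (P8)
  R4 @ bar3.1: B3/F4 TT untreated
  R2 @ bar5.0: G3/E4 M6 -> B3/B4 P8 similar
  R7 @ bar9.0: B3->F4 leap 6st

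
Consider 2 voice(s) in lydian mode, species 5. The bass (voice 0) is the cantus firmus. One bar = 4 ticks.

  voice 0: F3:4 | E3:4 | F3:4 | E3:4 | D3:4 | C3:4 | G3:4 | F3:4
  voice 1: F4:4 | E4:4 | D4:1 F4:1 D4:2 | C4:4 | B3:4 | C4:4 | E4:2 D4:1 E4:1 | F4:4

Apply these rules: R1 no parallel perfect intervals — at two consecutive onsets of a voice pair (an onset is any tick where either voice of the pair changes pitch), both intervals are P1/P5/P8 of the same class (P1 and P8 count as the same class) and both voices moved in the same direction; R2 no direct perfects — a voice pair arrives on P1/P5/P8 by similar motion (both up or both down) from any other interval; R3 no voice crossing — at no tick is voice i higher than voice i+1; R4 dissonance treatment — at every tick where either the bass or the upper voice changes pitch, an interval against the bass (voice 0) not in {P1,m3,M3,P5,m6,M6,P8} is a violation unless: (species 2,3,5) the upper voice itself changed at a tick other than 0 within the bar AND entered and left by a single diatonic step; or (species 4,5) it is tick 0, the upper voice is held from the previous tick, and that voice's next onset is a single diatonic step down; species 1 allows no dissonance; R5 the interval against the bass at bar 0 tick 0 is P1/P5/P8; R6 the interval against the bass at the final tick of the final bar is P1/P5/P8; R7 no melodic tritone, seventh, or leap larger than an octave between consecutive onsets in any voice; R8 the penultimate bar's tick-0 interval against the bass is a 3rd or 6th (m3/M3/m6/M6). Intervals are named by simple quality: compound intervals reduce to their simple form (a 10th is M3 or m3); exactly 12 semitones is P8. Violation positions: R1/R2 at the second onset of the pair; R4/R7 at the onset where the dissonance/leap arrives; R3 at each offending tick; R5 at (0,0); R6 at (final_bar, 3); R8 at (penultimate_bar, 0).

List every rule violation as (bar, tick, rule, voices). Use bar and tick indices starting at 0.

bar 0: v0=F3 v1=F4 downbeat P8
bar 1: v0=E3 v1=E4 downbeat P8
bar 2: v0=F3 v1=D4 downbeat M6
bar 3: v0=E3 v1=C4 downbeat m6
bar 4: v0=D3 v1=B3 downbeat M6
bar 5: v0=C3 v1=C4 downbeat P8
bar 6: v0=G3 v1=E4 downbeat M6
bar 7: v0=F3 v1=F4 downbeat P8
  -> R1 @ bar 1 tick 0 v(0, 1): F3/F4 P8 -> E3/E4 P8 similar

(1, 0, R1, (0, 1))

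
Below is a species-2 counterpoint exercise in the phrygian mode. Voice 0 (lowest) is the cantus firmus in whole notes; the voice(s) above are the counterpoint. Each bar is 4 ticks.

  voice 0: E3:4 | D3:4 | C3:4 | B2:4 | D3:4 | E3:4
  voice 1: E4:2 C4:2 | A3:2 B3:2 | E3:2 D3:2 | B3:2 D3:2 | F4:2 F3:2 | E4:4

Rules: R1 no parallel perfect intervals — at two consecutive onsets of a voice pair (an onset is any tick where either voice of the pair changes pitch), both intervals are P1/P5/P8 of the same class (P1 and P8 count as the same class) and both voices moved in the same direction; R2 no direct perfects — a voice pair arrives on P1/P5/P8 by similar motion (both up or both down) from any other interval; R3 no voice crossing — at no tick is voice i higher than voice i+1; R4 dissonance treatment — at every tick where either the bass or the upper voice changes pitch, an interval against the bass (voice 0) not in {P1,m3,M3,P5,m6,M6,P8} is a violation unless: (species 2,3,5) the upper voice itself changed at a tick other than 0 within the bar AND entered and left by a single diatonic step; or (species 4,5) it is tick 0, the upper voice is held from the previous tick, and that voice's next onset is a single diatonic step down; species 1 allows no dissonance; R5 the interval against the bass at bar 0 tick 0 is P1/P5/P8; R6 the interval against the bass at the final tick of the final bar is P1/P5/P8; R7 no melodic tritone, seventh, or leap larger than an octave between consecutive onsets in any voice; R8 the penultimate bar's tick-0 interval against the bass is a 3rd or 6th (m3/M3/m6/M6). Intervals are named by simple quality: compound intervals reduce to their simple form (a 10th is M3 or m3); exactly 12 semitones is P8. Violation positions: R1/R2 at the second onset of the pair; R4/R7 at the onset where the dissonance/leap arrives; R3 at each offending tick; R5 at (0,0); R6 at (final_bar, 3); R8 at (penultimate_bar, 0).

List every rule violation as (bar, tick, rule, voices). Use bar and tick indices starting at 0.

bar 0: v0=E3 v1=E4 downbeat P8
bar 1: v0=D3 v1=A3 downbeat P5
bar 2: v0=C3 v1=E3 downbeat M3
bar 3: v0=B2 v1=B3 downbeat P8
bar 4: v0=D3 v1=F4 downbeat m3
bar 5: v0=E3 v1=E4 downbeat P8
  -> R2 @ bar 1 tick 0 v(0, 1): E3/C4 m6 -> D3/A3 P5 similar
  -> R4 @ bar 2 tick 2 v(0, 1): C3/D3 M2 untreated
  -> R7 @ bar 4 tick 0 v(1,): D3->F4 leap 15st
  -> R2 @ bar 5 tick 0 v(0, 1): D3/F3 m3 -> E3/E4 P8 similar
  -> R7 @ bar 5 tick 0 v(1,): F3->E4 leap 11st

(1, 0, R2, (0, 1))
(2, 2, R4, (0, 1))
(4, 0, R7, (1,))
(5, 0, R2, (0, 1))
(5, 0, R7, (1,))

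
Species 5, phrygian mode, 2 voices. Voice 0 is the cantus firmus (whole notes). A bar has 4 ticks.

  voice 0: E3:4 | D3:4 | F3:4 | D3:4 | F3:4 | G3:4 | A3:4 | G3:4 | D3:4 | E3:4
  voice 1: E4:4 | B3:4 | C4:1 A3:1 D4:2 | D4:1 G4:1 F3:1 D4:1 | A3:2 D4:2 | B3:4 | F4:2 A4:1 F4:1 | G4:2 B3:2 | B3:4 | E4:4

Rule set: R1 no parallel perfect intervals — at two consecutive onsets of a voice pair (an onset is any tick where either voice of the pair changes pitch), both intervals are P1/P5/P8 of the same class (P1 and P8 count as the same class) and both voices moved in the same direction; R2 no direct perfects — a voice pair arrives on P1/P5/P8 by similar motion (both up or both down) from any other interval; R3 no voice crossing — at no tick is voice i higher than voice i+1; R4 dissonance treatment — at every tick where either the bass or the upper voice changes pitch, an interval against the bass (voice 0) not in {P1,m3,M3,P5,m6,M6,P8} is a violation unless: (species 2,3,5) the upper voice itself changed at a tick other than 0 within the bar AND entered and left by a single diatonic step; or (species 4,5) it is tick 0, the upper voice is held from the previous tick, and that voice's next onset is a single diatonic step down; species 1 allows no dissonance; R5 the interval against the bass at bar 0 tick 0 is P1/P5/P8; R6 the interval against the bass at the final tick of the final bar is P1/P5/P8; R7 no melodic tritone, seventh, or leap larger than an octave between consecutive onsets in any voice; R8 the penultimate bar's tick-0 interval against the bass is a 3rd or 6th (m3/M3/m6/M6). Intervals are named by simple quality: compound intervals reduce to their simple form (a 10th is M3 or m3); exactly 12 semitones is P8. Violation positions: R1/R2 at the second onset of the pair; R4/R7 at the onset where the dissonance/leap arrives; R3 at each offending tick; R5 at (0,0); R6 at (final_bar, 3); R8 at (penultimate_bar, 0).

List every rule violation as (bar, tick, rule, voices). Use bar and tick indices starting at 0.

bar 0: v0=E3 v1=E4 downbeat P8
bar 1: v0=D3 v1=B3 downbeat M6
bar 2: v0=F3 v1=C4 downbeat P5
bar 3: v0=D3 v1=D4 downbeat P8
bar 4: v0=F3 v1=A3 downbeat M3
bar 5: v0=G3 v1=B3 downbeat M3
bar 6: v0=A3 v1=F4 downbeat m6
bar 7: v0=G3 v1=G4 downbeat P8
bar 8: v0=D3 v1=B3 downbeat M6
bar 9: v0=E3 v1=E4 downbeat P8
  -> R2 @ bar 2 tick 0 v(0, 1): D3/B3 M6 -> F3/C4 P5 similar
  -> R4 @ bar 3 tick 1 v(0, 1): D3/G4 P4 untreated
  -> R7 @ bar 3 tick 2 v(1,): G4->F3 leap 14st
  -> R7 @ bar 6 tick 0 v(1,): B3->F4 leap 6st
  -> R2 @ bar 9 tick 0 v(0, 1): D3/B3 M6 -> E3/E4 P8 similar

(2, 0, R2, (0, 1))
(3, 1, R4, (0, 1))
(3, 2, R7, (1,))
(6, 0, R7, (1,))
(9, 0, R2, (0, 1))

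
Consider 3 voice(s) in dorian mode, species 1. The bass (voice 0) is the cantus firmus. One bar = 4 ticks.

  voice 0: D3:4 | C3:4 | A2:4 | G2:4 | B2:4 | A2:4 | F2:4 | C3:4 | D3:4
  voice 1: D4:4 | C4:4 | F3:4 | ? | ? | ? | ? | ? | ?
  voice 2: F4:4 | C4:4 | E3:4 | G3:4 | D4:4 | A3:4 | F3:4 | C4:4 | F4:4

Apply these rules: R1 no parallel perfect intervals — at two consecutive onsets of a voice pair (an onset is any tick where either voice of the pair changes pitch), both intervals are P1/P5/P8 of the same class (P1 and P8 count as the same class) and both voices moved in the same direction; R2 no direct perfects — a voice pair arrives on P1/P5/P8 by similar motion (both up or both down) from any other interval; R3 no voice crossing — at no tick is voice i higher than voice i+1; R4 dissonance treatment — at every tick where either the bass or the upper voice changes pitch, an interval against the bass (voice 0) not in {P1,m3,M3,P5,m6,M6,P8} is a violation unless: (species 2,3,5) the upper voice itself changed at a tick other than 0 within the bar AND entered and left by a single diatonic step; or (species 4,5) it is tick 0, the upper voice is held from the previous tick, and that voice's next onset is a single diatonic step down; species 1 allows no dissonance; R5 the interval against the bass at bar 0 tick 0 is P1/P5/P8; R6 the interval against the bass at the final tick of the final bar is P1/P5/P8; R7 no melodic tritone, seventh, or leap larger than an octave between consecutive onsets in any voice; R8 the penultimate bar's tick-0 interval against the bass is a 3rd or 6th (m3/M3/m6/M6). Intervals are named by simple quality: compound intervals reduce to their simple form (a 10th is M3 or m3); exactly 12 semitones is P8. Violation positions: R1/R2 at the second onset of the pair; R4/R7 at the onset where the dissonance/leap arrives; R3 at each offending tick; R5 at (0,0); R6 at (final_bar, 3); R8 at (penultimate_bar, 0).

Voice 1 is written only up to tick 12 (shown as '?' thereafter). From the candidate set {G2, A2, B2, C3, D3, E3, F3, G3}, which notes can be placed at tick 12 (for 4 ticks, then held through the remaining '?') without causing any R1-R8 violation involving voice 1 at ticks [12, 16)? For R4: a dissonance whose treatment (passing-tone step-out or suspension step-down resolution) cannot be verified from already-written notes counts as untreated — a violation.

{E3}

G2: violates R2,R7
A2: violates R4
B2: violates R7
C3: violates R4
D3: violates R2
E3: legal
F3: violates R4
G3: violates R2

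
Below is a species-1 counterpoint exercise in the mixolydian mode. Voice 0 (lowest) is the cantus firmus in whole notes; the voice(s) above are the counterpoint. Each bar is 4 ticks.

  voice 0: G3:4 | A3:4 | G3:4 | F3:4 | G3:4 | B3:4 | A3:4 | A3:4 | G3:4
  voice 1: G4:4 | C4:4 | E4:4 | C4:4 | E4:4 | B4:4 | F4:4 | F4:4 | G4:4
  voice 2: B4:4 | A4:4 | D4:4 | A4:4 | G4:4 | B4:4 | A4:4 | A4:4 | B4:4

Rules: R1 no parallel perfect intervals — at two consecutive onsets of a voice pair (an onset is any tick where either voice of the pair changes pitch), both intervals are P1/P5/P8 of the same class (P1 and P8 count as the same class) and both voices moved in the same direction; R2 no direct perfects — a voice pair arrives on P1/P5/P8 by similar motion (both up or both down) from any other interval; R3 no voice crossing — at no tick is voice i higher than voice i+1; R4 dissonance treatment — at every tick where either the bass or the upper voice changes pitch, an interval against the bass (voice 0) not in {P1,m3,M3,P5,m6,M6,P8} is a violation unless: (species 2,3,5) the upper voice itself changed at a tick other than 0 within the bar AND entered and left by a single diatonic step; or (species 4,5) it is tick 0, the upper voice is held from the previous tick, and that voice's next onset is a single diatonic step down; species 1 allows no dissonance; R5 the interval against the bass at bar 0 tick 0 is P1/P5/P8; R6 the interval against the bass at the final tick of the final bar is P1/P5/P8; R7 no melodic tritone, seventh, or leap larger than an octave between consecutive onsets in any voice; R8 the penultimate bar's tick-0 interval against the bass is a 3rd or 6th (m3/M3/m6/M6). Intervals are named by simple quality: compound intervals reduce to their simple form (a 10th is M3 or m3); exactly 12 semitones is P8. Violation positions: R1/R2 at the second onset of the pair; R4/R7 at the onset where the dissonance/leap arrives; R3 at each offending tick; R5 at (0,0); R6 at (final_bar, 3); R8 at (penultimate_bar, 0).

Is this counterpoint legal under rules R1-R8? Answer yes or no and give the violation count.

No (14 violations)

bar 0: v0=G3 v1=G4 v2=B4 (M3)
bar 1: v0=A3 v1=C4 v2=A4 (P8)
bar 2: v0=G3 v1=E4 v2=D4 (P5)
bar 3: v0=F3 v1=C4 v2=A4 (M3)
bar 4: v0=G3 v1=E4 v2=G4 (P8)
bar 5: v0=B3 v1=B4 v2=B4 (P8)
bar 6: v0=A3 v1=F4 v2=A4 (P8)
bar 7: v0=A3 v1=F4 v2=A4 (P8)
bar 8: v0=G3 v1=G4 v2=B4 (M3)
  R5 @ bar0.0: opens on M3
  R2 @ bar2.0: A3/A4 P8 -> G3/D4 P5 similar
  R3 @ bar2.0: E4 above D4
  R3 @ bar2.1: E4 above D4
  R3 @ bar2.2: E4 above D4
  R3 @ bar2.3: E4 above D4
  R2 @ bar3.0: G3/E4 M6 -> F3/C4 P5 similar
  R1 @ bar5.0: G3/G4 P8 -> B3/B4 P8 similar
  R2 @ bar5.0: G3/E4 M6 -> B3/B4 P8 similar
  R2 @ bar5.0: E4/G4 m3 -> B4/B4 P1 similar
  R1 @ bar6.0: B3/B4 P8 -> A3/A4 P8 similar
  R7 @ bar6.0: B4->F4 leap 6st
  R8 @ bar7.0: penult P8 not 3rd/6th
  R6 @ bar8.3: closes on M3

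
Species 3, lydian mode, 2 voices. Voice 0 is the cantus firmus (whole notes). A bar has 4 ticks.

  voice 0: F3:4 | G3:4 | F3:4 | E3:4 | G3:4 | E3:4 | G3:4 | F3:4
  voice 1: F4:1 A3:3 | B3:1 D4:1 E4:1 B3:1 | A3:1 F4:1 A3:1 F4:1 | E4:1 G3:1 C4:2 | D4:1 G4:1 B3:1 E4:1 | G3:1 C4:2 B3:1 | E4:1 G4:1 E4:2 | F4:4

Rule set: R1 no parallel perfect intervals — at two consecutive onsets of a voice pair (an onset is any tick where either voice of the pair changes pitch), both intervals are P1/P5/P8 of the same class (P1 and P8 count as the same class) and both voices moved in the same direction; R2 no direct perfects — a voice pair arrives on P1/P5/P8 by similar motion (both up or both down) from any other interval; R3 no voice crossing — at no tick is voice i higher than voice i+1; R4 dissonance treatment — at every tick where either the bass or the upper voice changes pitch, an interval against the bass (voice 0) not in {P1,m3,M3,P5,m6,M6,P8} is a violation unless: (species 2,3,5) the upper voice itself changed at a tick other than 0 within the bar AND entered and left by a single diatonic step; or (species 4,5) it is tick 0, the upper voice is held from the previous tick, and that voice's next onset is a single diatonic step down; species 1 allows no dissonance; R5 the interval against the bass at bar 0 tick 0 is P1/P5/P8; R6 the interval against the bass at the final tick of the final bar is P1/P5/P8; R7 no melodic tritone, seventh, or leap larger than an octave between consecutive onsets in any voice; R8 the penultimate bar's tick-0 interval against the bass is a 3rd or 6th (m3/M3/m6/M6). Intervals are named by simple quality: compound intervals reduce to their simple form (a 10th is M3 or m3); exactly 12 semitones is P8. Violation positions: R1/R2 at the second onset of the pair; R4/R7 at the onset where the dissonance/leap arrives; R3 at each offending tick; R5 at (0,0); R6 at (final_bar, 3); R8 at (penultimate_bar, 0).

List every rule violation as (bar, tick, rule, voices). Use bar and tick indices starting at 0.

bar 0: v0=F3 v1=F4 downbeat P8
bar 1: v0=G3 v1=B3 downbeat M3
bar 2: v0=F3 v1=A3 downbeat M3
bar 3: v0=E3 v1=E4 downbeat P8
bar 4: v0=G3 v1=D4 downbeat P5
bar 5: v0=E3 v1=G3 downbeat m3
bar 6: v0=G3 v1=E4 downbeat M6
bar 7: v0=F3 v1=F4 downbeat P8
  -> R1 @ bar 3 tick 0 v(0, 1): F3/F4 P8 -> E3/E4 P8 similar
  -> R2 @ bar 4 tick 0 v(0, 1): E3/C4 m6 -> G3/D4 P5 similar

(3, 0, R1, (0, 1))
(4, 0, R2, (0, 1))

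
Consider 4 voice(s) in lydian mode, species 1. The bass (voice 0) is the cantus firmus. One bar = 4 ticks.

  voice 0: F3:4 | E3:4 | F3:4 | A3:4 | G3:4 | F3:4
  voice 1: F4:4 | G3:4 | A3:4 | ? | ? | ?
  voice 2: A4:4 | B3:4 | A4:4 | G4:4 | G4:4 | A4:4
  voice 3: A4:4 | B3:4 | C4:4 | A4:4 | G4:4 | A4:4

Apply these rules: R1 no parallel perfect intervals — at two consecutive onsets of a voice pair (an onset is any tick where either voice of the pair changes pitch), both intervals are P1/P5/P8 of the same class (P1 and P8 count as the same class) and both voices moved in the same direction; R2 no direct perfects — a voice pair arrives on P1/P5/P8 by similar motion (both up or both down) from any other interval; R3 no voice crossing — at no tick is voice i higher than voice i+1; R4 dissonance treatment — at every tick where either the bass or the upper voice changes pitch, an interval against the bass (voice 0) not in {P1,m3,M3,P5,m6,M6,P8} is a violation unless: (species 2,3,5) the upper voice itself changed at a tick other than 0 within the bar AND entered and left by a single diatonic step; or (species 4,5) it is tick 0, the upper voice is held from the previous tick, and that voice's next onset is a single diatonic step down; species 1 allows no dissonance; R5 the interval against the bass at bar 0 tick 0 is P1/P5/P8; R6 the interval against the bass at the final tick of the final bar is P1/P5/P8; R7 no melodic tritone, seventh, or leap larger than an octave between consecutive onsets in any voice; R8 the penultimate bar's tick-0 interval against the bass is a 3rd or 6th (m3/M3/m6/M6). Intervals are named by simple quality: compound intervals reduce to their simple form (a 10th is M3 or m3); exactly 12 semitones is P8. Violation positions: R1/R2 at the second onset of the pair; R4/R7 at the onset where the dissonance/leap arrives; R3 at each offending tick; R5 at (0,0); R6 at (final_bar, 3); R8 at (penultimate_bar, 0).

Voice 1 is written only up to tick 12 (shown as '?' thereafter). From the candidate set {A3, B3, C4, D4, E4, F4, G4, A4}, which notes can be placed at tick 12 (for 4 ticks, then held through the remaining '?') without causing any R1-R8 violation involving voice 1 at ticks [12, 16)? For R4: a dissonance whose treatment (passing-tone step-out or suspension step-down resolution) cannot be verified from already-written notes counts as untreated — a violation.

{A3, C4, F4}

A3: legal
B3: violates R4
C4: legal
D4: violates R2,R4
E4: violates R2
F4: legal
G4: violates R4,R7
A4: violates R2,R3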